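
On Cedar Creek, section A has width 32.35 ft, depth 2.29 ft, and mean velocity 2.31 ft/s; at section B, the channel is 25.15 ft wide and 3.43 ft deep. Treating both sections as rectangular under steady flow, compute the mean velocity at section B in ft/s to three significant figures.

Q = A₁V₁ = (32.35×2.29) × 2.31 = 171.1 ft³/s
A₂ = 25.15 × 3.43 = 86.26 ft²
V₂ = Q/A₂ = 171.1/86.26 = 1.984 ft/s

1.98 ft/s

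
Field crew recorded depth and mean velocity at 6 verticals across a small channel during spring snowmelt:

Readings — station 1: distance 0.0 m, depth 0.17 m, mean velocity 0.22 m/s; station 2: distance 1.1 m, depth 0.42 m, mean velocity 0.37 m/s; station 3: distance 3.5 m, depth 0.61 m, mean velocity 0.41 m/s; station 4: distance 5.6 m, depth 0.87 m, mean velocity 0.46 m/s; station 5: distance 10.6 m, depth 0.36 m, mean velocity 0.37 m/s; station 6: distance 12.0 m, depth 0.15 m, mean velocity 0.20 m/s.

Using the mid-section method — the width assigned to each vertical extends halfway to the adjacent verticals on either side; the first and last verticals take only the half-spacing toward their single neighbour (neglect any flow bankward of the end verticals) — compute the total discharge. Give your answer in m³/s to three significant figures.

w_1 = (1.1 − 0.0)/2 = 0.55 m; q_1 = 0.22 × 0.17 × 0.55 = 0.02057 m³/s
w_2 = (3.5 − 0.0)/2 = 1.75 m; q_2 = 0.37 × 0.42 × 1.75 = 0.2720 m³/s
w_3 = (5.6 − 1.1)/2 = 2.25 m; q_3 = 0.41 × 0.61 × 2.25 = 0.5627 m³/s
w_4 = (10.6 − 3.5)/2 = 3.55 m; q_4 = 0.46 × 0.87 × 3.55 = 1.421 m³/s
w_5 = (12.0 − 5.6)/2 = 3.2 m; q_5 = 0.37 × 0.36 × 3.2 = 0.4262 m³/s
w_6 = (12.0 − 10.6)/2 = 0.7 m; q_6 = 0.20 × 0.15 × 0.7 = 0.02100 m³/s
Q = Σ qᵢ = 2.723 m³/s

2.72 m³/s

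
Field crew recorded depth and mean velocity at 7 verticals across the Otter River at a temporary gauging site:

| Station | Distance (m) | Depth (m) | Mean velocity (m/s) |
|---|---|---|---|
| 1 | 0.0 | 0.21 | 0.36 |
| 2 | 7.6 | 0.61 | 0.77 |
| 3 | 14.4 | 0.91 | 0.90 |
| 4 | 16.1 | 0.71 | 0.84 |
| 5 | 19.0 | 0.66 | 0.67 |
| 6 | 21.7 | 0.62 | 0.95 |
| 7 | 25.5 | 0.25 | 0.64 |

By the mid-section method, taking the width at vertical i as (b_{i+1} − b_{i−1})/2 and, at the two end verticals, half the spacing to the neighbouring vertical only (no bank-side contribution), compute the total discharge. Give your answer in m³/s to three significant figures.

w_1 = (7.6 − 0.0)/2 = 3.8 m; q_1 = 0.36 × 0.21 × 3.8 = 0.2873 m³/s
w_2 = (14.4 − 0.0)/2 = 7.2 m; q_2 = 0.77 × 0.61 × 7.2 = 3.382 m³/s
w_3 = (16.1 − 7.6)/2 = 4.25 m; q_3 = 0.90 × 0.91 × 4.25 = 3.481 m³/s
w_4 = (19.0 − 14.4)/2 = 2.3 m; q_4 = 0.84 × 0.71 × 2.3 = 1.372 m³/s
w_5 = (21.7 − 16.1)/2 = 2.8 m; q_5 = 0.67 × 0.66 × 2.8 = 1.238 m³/s
w_6 = (25.5 − 19.0)/2 = 3.25 m; q_6 = 0.95 × 0.62 × 3.25 = 1.914 m³/s
w_7 = (25.5 − 21.7)/2 = 1.9 m; q_7 = 0.64 × 0.25 × 1.9 = 0.3040 m³/s
Q = Σ qᵢ = 11.98 m³/s

12.0 m³/s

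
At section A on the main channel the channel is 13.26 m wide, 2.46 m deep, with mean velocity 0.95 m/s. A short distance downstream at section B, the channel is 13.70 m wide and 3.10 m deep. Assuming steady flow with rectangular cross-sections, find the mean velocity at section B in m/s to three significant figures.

Q = A₁V₁ = (13.26×2.46) × 0.95 = 30.99 m³/s
A₂ = 13.70 × 3.10 = 42.47 m²
V₂ = Q/A₂ = 30.99/42.47 = 0.7297 m/s

0.730 m/s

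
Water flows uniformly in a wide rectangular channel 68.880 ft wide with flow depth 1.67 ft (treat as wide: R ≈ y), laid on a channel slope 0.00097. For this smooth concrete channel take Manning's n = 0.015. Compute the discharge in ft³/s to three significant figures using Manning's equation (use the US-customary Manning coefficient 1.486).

500 ft³/s

A = b·y = 68.880 × 1.67 = 115.0 ft²
Wide channel: R ≈ y = 1.67 ft
Q = (1.486/n)·A·R^(2/3)·S^(1/2) = (1.486/0.015) × 115.0 × 1.670^(2/3) × 0.00097^(1/2) = 499.6 ft³/s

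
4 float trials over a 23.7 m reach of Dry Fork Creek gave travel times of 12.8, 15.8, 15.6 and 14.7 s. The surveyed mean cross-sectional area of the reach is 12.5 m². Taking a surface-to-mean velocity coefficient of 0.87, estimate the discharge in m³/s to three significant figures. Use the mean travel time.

t̄ = (12.8 + 15.8 + 15.6 + 14.7) / 4 = 14.725 s
v_surface = L / t̄ = 23.7 / 14.725 = 1.610 m/s
v_mean = 0.87 × 1.610 = 1.400 m/s
Q = A × v_mean = 12.5 × 1.400 = 17.50 m³/s

17.5 m³/s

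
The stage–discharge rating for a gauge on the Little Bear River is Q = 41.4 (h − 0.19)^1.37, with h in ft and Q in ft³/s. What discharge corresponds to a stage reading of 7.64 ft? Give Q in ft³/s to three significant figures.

Q = 41.4 × (7.64 − 0.19)^1.37 = 41.4 × 7.45^1.37 = 648.4 ft³/s

648 ft³/s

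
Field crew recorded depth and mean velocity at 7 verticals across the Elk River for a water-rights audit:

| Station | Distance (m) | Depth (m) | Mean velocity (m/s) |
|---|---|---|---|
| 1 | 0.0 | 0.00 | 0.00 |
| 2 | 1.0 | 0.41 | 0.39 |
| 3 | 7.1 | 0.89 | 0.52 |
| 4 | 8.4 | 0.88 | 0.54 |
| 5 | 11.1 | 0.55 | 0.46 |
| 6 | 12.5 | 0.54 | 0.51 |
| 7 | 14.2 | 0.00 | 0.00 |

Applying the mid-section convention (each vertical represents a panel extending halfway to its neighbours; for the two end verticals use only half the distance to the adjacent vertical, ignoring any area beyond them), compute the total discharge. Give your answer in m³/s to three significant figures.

4.18 m³/s

w_2 = (7.1 − 0.0)/2 = 3.55 m; q_2 = 0.39 × 0.41 × 3.55 = 0.5676 m³/s
w_3 = (8.4 − 1.0)/2 = 3.7 m; q_3 = 0.52 × 0.89 × 3.7 = 1.712 m³/s
w_4 = (11.1 − 7.1)/2 = 2 m; q_4 = 0.54 × 0.88 × 2 = 0.9504 m³/s
w_5 = (12.5 − 8.4)/2 = 2.05 m; q_5 = 0.46 × 0.55 × 2.05 = 0.5187 m³/s
w_6 = (14.2 − 11.1)/2 = 1.55 m; q_6 = 0.51 × 0.54 × 1.55 = 0.4269 m³/s
Stations 1, 7 contribute zero (depth or velocity is 0).
Q = Σ qᵢ = 4.176 m³/s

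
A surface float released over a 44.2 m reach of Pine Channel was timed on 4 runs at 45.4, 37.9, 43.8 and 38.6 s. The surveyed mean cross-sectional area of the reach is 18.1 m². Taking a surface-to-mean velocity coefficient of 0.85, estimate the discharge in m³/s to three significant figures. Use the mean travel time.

16.4 m³/s

t̄ = (45.4 + 37.9 + 43.8 + 38.6) / 4 = 41.425 s
v_surface = L / t̄ = 44.2 / 41.425 = 1.067 m/s
v_mean = 0.85 × 1.067 = 0.9069 m/s
Q = A × v_mean = 18.1 × 0.9069 = 16.42 m³/s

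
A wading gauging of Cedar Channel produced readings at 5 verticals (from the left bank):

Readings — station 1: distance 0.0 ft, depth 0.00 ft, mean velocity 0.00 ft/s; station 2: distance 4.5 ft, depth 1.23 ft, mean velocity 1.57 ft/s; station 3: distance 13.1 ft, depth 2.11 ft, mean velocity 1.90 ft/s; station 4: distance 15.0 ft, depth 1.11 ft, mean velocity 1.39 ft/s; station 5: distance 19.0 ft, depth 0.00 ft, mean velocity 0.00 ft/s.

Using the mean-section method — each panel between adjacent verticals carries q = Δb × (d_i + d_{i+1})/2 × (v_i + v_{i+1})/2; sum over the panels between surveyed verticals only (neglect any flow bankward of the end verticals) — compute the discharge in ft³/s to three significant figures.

Panel 1-2: Δb = 4.5 ft, d̄ = (0.00+1.23)/2 = 0.615, v̄ = (0.00+1.57)/2 = 0.785 → q = 4.5×0.615×0.785 = 2.172 ft³/s
Panel 2-3: Δb = 8.6 ft, d̄ = (1.23+2.11)/2 = 1.67, v̄ = (1.57+1.90)/2 = 1.735 → q = 8.6×1.67×1.735 = 24.92 ft³/s
Panel 3-4: Δb = 1.9 ft, d̄ = (2.11+1.11)/2 = 1.61, v̄ = (1.90+1.39)/2 = 1.645 → q = 1.9×1.61×1.645 = 5.032 ft³/s
Panel 4-5: Δb = 4 ft, d̄ = (1.11+0.00)/2 = 0.555, v̄ = (1.39+0.00)/2 = 0.695 → q = 4×0.555×0.695 = 1.543 ft³/s
Q = Σ q = 33.67 ft³/s

33.7 ft³/s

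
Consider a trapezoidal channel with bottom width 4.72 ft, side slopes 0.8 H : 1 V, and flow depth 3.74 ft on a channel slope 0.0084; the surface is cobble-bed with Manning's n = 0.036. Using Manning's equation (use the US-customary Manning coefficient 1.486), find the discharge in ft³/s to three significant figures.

A = (b + z·y)·y = (4.72 + 0.8×3.74)×3.74 = 28.84 ft²
P = b + 2y√(1+z²) = 4.72 + 2×3.74×√(1+0.8²) = 14.30 ft
R = A/P = 28.84/14.30 = 2.017 ft
Q = (1.486/n)·A·R^(2/3)·S^(1/2) = (1.486/0.036) × 28.84 × 2.017^(2/3) × 0.0084^(1/2) = 174.2 ft³/s

174 ft³/s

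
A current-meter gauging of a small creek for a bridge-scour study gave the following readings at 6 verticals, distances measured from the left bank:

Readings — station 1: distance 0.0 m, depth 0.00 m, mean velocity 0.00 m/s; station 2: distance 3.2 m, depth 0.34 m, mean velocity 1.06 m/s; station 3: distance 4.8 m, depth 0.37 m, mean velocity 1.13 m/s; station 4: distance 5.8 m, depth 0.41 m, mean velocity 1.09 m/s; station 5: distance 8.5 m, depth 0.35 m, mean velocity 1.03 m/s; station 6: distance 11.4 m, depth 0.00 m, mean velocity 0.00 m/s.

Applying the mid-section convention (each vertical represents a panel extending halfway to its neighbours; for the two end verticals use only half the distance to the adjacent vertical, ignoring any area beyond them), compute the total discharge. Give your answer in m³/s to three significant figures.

3.24 m³/s

w_2 = (4.8 − 0.0)/2 = 2.4 m; q_2 = 1.06 × 0.34 × 2.4 = 0.8650 m³/s
w_3 = (5.8 − 3.2)/2 = 1.3 m; q_3 = 1.13 × 0.37 × 1.3 = 0.5435 m³/s
w_4 = (8.5 − 4.8)/2 = 1.85 m; q_4 = 1.09 × 0.41 × 1.85 = 0.8268 m³/s
w_5 = (11.4 − 5.8)/2 = 2.8 m; q_5 = 1.03 × 0.35 × 2.8 = 1.009 m³/s
Stations 1, 6 contribute zero (depth or velocity is 0).
Q = Σ qᵢ = 3.245 m³/s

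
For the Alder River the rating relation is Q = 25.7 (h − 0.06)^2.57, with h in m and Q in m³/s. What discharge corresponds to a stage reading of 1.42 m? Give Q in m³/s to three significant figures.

Q = 25.7 × (1.42 − 0.06)^2.57 = 25.7 × 1.36^2.57 = 56.64 m³/s

56.6 m³/s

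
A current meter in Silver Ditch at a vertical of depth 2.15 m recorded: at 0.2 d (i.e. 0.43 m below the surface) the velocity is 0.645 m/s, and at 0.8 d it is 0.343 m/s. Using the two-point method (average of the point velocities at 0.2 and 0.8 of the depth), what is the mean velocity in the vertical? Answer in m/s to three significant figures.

0.494 m/s

v̄ = (0.645 + 0.343) / 2 = 0.4940 m/s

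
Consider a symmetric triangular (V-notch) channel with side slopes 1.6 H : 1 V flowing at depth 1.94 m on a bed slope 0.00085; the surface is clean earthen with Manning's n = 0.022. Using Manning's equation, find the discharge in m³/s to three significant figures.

7.01 m³/s

A = z·y² = 1.6×1.94² = 6.022 m²
P = 2y√(1+z²) = 2×1.94×√(1+1.6²) = 7.321 m
R = A/P = 6.022/7.321 = 0.8226 m
Q = (1/n)·A·R^(2/3)·S^(1/2) = (1/0.022) × 6.022 × 0.8226^(2/3) × 0.00085^(1/2) = 7.006 m³/s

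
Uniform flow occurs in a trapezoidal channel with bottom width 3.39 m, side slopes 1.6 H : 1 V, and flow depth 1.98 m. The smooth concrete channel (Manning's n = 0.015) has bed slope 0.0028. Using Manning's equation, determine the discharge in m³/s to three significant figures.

51.6 m³/s

A = (b + z·y)·y = (3.39 + 1.6×1.98)×1.98 = 12.98 m²
P = b + 2y√(1+z²) = 3.39 + 2×1.98×√(1+1.6²) = 10.86 m
R = A/P = 12.98/10.86 = 1.195 m
Q = (1/n)·A·R^(2/3)·S^(1/2) = (1/0.015) × 12.98 × 1.195^(2/3) × 0.0028^(1/2) = 51.60 m³/s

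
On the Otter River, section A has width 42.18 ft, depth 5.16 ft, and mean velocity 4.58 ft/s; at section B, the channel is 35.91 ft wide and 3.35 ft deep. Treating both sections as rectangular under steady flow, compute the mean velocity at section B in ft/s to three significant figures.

Q = A₁V₁ = (42.18×5.16) × 4.58 = 996.8 ft³/s
A₂ = 35.91 × 3.35 = 120.3 ft²
V₂ = Q/A₂ = 996.8/120.3 = 8.286 ft/s

8.29 ft/s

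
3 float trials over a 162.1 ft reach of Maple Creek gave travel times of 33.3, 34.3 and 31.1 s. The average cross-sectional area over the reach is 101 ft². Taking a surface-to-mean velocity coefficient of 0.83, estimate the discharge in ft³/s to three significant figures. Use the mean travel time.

413 ft³/s

t̄ = (33.3 + 34.3 + 31.1) / 3 = 32.9 s
v_surface = L / t̄ = 162.1 / 32.9 = 4.927 ft/s
v_mean = 0.83 × 4.927 = 4.089 ft/s
Q = A × v_mean = 101 × 4.089 = 413.0 ft³/s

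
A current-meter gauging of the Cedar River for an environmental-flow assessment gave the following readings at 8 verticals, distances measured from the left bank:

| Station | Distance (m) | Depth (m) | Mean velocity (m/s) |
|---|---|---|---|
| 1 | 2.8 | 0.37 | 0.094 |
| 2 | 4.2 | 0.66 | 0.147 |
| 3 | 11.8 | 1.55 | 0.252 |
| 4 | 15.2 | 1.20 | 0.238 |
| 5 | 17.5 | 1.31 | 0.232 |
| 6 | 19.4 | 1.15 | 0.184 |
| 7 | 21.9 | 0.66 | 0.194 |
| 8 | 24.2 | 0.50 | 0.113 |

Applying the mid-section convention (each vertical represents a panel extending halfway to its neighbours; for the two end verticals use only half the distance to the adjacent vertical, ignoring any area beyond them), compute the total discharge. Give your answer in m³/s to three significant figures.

w_1 = (4.2 − 2.8)/2 = 0.7 m; q_1 = 0.094 × 0.37 × 0.7 = 0.02435 m³/s
w_2 = (11.8 − 2.8)/2 = 4.5 m; q_2 = 0.147 × 0.66 × 4.5 = 0.4366 m³/s
w_3 = (15.2 − 4.2)/2 = 5.5 m; q_3 = 0.252 × 1.55 × 5.5 = 2.148 m³/s
w_4 = (17.5 − 11.8)/2 = 2.85 m; q_4 = 0.238 × 1.20 × 2.85 = 0.8140 m³/s
w_5 = (19.4 − 15.2)/2 = 2.1 m; q_5 = 0.232 × 1.31 × 2.1 = 0.6382 m³/s
w_6 = (21.9 − 17.5)/2 = 2.2 m; q_6 = 0.184 × 1.15 × 2.2 = 0.4655 m³/s
w_7 = (24.2 − 19.4)/2 = 2.4 m; q_7 = 0.194 × 0.66 × 2.4 = 0.3073 m³/s
w_8 = (24.2 − 21.9)/2 = 1.15 m; q_8 = 0.113 × 0.50 × 1.15 = 0.06498 m³/s
Q = Σ qᵢ = 4.899 m³/s

4.90 m³/s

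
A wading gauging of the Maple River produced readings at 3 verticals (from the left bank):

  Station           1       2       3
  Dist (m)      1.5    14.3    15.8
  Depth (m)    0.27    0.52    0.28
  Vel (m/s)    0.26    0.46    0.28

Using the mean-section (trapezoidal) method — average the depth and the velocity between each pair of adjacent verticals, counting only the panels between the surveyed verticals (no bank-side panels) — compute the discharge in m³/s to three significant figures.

Panel 1-2: Δb = 12.8 m, d̄ = (0.27+0.52)/2 = 0.395, v̄ = (0.26+0.46)/2 = 0.36 → q = 12.8×0.395×0.36 = 1.820 m³/s
Panel 2-3: Δb = 1.5 m, d̄ = (0.52+0.28)/2 = 0.4, v̄ = (0.46+0.28)/2 = 0.37 → q = 1.5×0.4×0.37 = 0.2220 m³/s
Q = Σ q = 2.042 m³/s

2.04 m³/s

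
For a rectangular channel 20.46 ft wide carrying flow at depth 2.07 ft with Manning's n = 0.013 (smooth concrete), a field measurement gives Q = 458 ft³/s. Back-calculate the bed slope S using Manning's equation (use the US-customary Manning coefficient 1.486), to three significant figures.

0.00434

A = b·y = 20.46 × 2.07 = 42.35 ft²
P = b + 2y = 20.46 + 2×2.07 = 24.60 ft
R = A/P = 42.35/24.60 = 1.722 ft
S = (Q·n / (1.486·A·R^(2/3)))² = (458×0.013 / (1.486×42.35×1.436))² = 0.004338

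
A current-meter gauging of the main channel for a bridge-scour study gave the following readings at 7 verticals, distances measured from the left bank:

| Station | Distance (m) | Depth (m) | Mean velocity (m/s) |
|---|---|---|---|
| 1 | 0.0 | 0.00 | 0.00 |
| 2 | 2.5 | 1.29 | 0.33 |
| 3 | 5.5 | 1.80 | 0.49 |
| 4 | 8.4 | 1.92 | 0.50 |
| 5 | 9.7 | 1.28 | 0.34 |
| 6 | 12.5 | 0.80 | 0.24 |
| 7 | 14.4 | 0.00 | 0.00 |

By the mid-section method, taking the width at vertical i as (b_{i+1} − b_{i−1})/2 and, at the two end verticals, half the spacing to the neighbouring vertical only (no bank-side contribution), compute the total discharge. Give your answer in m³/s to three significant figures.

w_2 = (5.5 − 0.0)/2 = 2.75 m; q_2 = 0.33 × 1.29 × 2.75 = 1.171 m³/s
w_3 = (8.4 − 2.5)/2 = 2.95 m; q_3 = 0.49 × 1.80 × 2.95 = 2.602 m³/s
w_4 = (9.7 − 5.5)/2 = 2.1 m; q_4 = 0.50 × 1.92 × 2.1 = 2.016 m³/s
w_5 = (12.5 − 8.4)/2 = 2.05 m; q_5 = 0.34 × 1.28 × 2.05 = 0.8922 m³/s
w_6 = (14.4 − 9.7)/2 = 2.35 m; q_6 = 0.24 × 0.80 × 2.35 = 0.4512 m³/s
Stations 1, 7 contribute zero (depth or velocity is 0).
Q = Σ qᵢ = 7.132 m³/s

7.13 m³/s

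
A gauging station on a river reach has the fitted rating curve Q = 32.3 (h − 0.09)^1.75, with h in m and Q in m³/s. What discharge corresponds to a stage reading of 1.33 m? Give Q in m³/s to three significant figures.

47.1 m³/s

Q = 32.3 × (1.33 − 0.09)^1.75 = 32.3 × 1.24^1.75 = 47.06 m³/s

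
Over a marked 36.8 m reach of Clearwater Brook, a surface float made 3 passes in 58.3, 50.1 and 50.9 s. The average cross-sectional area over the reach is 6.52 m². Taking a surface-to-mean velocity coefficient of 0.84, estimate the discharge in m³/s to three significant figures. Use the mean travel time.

t̄ = (58.3 + 50.1 + 50.9) / 3 = 53.1 s
v_surface = L / t̄ = 36.8 / 53.1 = 0.6930 m/s
v_mean = 0.84 × 0.6930 = 0.5821 m/s
Q = A × v_mean = 6.52 × 0.5821 = 3.796 m³/s

3.80 m³/s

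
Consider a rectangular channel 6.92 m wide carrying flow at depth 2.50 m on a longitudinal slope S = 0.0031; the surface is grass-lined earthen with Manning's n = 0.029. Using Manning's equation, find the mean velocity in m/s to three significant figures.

2.46 m/s

A = b·y = 6.92 × 2.50 = 17.30 m²
P = b + 2y = 6.92 + 2×2.50 = 11.92 m
R = A/P = 17.30/11.92 = 1.451 m
Q = (1/n)·A·R^(2/3)·S^(1/2) = (1/0.029) × 17.30 × 1.451^(2/3) × 0.0031^(1/2) = 42.58 m³/s
V = Q/A = 42.58/17.30 = 2.461 m/s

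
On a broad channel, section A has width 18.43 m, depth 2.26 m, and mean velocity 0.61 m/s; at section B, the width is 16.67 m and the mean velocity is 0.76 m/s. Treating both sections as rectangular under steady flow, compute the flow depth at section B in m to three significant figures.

2.01 m

Q = A₁V₁ = (18.43×2.26) × 0.61 = 25.41 m³/s
d₂ = Q/(b₂ V₂) = 25.41/(16.67×0.76) = 2.005 m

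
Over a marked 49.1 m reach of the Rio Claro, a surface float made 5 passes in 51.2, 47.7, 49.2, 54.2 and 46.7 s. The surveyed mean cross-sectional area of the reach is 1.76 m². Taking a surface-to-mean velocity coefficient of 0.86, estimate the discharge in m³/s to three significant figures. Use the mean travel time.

t̄ = (51.2 + 47.7 + 49.2 + 54.2 + 46.7) / 5 = 49.8 s
v_surface = L / t̄ = 49.1 / 49.8 = 0.9859 m/s
v_mean = 0.86 × 0.9859 = 0.8479 m/s
Q = A × v_mean = 1.76 × 0.8479 = 1.492 m³/s

1.49 m³/s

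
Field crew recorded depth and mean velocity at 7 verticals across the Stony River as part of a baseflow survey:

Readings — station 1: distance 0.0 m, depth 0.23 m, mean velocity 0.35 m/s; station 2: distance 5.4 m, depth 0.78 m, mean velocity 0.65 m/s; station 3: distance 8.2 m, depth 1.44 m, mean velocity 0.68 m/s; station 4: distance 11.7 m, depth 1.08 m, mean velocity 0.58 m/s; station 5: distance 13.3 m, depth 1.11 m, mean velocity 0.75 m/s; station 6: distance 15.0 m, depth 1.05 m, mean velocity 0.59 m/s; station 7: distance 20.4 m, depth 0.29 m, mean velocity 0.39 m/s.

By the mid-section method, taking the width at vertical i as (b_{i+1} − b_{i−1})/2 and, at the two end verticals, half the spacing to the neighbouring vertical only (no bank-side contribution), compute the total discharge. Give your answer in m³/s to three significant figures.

10.9 m³/s

w_1 = (5.4 − 0.0)/2 = 2.7 m; q_1 = 0.35 × 0.23 × 2.7 = 0.2174 m³/s
w_2 = (8.2 − 0.0)/2 = 4.1 m; q_2 = 0.65 × 0.78 × 4.1 = 2.079 m³/s
w_3 = (11.7 − 5.4)/2 = 3.15 m; q_3 = 0.68 × 1.44 × 3.15 = 3.084 m³/s
w_4 = (13.3 − 8.2)/2 = 2.55 m; q_4 = 0.58 × 1.08 × 2.55 = 1.597 m³/s
w_5 = (15.0 − 11.7)/2 = 1.65 m; q_5 = 0.75 × 1.11 × 1.65 = 1.374 m³/s
w_6 = (20.4 − 13.3)/2 = 3.55 m; q_6 = 0.59 × 1.05 × 3.55 = 2.199 m³/s
w_7 = (20.4 − 15.0)/2 = 2.7 m; q_7 = 0.39 × 0.29 × 2.7 = 0.3054 m³/s
Q = Σ qᵢ = 10.86 m³/s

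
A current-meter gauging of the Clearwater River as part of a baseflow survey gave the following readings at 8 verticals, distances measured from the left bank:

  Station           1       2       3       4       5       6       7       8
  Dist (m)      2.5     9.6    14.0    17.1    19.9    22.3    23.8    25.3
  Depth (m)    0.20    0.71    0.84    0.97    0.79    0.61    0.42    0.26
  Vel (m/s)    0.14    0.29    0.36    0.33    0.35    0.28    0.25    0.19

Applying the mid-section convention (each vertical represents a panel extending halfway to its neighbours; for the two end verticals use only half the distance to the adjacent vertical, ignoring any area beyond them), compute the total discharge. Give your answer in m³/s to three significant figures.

4.61 m³/s

w_1 = (9.6 − 2.5)/2 = 3.55 m; q_1 = 0.14 × 0.20 × 3.55 = 0.09940 m³/s
w_2 = (14.0 − 2.5)/2 = 5.75 m; q_2 = 0.29 × 0.71 × 5.75 = 1.184 m³/s
w_3 = (17.1 − 9.6)/2 = 3.75 m; q_3 = 0.36 × 0.84 × 3.75 = 1.134 m³/s
w_4 = (19.9 − 14.0)/2 = 2.95 m; q_4 = 0.33 × 0.97 × 2.95 = 0.9443 m³/s
w_5 = (22.3 − 17.1)/2 = 2.6 m; q_5 = 0.35 × 0.79 × 2.6 = 0.7189 m³/s
w_6 = (23.8 − 19.9)/2 = 1.95 m; q_6 = 0.28 × 0.61 × 1.95 = 0.3331 m³/s
w_7 = (25.3 − 22.3)/2 = 1.5 m; q_7 = 0.25 × 0.42 × 1.5 = 0.1575 m³/s
w_8 = (25.3 − 23.8)/2 = 0.75 m; q_8 = 0.19 × 0.26 × 0.75 = 0.03705 m³/s
Q = Σ qᵢ = 4.608 m³/s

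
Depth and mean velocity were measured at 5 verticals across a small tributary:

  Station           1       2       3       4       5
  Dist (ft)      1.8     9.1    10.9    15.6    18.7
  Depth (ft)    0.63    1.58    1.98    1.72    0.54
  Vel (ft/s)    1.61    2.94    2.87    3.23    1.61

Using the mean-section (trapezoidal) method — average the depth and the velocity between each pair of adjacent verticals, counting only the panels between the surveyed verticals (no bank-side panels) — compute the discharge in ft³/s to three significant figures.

62.7 ft³/s

Panel 1-2: Δb = 7.3 ft, d̄ = (0.63+1.58)/2 = 1.105, v̄ = (1.61+2.94)/2 = 2.275 → q = 7.3×1.105×2.275 = 18.35 ft³/s
Panel 2-3: Δb = 1.8 ft, d̄ = (1.58+1.98)/2 = 1.78, v̄ = (2.94+2.87)/2 = 2.905 → q = 1.8×1.78×2.905 = 9.308 ft³/s
Panel 3-4: Δb = 4.7 ft, d̄ = (1.98+1.72)/2 = 1.85, v̄ = (2.87+3.23)/2 = 3.05 → q = 4.7×1.85×3.05 = 26.52 ft³/s
Panel 4-5: Δb = 3.1 ft, d̄ = (1.72+0.54)/2 = 1.13, v̄ = (3.23+1.61)/2 = 2.42 → q = 3.1×1.13×2.42 = 8.477 ft³/s
Q = Σ q = 62.66 ft³/s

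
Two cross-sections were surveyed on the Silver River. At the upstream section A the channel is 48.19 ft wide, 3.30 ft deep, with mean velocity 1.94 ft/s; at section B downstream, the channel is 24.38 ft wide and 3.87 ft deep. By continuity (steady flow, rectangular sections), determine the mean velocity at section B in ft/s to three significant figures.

3.27 ft/s

Q = A₁V₁ = (48.19×3.30) × 1.94 = 308.5 ft³/s
A₂ = 24.38 × 3.87 = 94.35 ft²
V₂ = Q/A₂ = 308.5/94.35 = 3.270 ft/s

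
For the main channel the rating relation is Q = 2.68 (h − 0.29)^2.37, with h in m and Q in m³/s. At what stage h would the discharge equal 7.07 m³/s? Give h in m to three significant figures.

1.80 m

h − h₀ = (Q/C)^(1/b) = (7.07/2.68)^(1/2.37) = 1.506 m
h = 0.29 + 1.506 = 1.796 m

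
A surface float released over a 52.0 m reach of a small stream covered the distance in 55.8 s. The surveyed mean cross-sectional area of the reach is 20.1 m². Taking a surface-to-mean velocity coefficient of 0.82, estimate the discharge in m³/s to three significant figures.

15.4 m³/s

v_surface = L / t̄ = 52.0 / 55.8 = 0.9319 m/s
v_mean = 0.82 × 0.9319 = 0.7642 m/s
Q = A × v_mean = 20.1 × 0.7642 = 15.36 m³/s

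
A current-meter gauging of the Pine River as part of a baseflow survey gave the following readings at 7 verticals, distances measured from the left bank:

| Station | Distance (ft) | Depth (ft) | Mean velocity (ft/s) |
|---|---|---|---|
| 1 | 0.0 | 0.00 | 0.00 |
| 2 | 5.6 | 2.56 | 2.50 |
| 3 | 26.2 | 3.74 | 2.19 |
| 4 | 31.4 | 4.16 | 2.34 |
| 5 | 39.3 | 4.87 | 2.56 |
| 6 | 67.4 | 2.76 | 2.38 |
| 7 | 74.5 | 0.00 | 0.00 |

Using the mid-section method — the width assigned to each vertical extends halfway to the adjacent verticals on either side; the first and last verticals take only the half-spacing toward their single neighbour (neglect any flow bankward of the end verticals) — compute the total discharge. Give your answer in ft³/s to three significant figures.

593 ft³/s

w_2 = (26.2 − 0.0)/2 = 13.1 ft; q_2 = 2.50 × 2.56 × 13.1 = 83.84 ft³/s
w_3 = (31.4 − 5.6)/2 = 12.9 ft; q_3 = 2.19 × 3.74 × 12.9 = 105.7 ft³/s
w_4 = (39.3 − 26.2)/2 = 6.55 ft; q_4 = 2.34 × 4.16 × 6.55 = 63.76 ft³/s
w_5 = (67.4 − 31.4)/2 = 18 ft; q_5 = 2.56 × 4.87 × 18 = 224.4 ft³/s
w_6 = (74.5 − 39.3)/2 = 17.6 ft; q_6 = 2.38 × 2.76 × 17.6 = 115.6 ft³/s
Stations 1, 7 contribute zero (depth or velocity is 0).
Q = Σ qᵢ = 593.3 ft³/s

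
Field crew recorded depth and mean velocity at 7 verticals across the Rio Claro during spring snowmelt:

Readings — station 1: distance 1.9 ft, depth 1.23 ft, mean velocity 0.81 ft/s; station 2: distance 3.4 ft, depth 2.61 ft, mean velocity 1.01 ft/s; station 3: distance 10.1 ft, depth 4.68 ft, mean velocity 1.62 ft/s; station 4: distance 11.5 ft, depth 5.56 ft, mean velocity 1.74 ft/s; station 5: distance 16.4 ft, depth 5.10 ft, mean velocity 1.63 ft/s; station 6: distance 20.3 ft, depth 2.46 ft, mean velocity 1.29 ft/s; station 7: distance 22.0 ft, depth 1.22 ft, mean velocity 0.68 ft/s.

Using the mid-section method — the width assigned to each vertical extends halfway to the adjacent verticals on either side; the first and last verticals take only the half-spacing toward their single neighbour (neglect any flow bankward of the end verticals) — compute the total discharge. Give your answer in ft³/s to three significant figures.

w_1 = (3.4 − 1.9)/2 = 0.75 ft; q_1 = 0.81 × 1.23 × 0.75 = 0.7472 ft³/s
w_2 = (10.1 − 1.9)/2 = 4.1 ft; q_2 = 1.01 × 2.61 × 4.1 = 10.81 ft³/s
w_3 = (11.5 − 3.4)/2 = 4.05 ft; q_3 = 1.62 × 4.68 × 4.05 = 30.71 ft³/s
w_4 = (16.4 − 10.1)/2 = 3.15 ft; q_4 = 1.74 × 5.56 × 3.15 = 30.47 ft³/s
w_5 = (20.3 − 11.5)/2 = 4.4 ft; q_5 = 1.63 × 5.10 × 4.4 = 36.58 ft³/s
w_6 = (22.0 − 16.4)/2 = 2.8 ft; q_6 = 1.29 × 2.46 × 2.8 = 8.886 ft³/s
w_7 = (22.0 − 20.3)/2 = 0.85 ft; q_7 = 0.68 × 1.22 × 0.85 = 0.7052 ft³/s
Q = Σ qᵢ = 118.9 ft³/s

119 ft³/s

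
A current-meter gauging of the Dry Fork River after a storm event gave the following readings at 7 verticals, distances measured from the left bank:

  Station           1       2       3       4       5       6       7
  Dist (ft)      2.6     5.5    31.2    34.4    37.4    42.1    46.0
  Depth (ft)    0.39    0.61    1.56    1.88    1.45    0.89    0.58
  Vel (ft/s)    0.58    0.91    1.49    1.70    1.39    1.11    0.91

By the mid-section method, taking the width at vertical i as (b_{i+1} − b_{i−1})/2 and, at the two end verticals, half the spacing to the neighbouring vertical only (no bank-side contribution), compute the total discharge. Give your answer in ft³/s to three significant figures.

w_1 = (5.5 − 2.6)/2 = 1.45 ft; q_1 = 0.58 × 0.39 × 1.45 = 0.3280 ft³/s
w_2 = (31.2 − 2.6)/2 = 14.3 ft; q_2 = 0.91 × 0.61 × 14.3 = 7.938 ft³/s
w_3 = (34.4 − 5.5)/2 = 14.45 ft; q_3 = 1.49 × 1.56 × 14.45 = 33.59 ft³/s
w_4 = (37.4 − 31.2)/2 = 3.1 ft; q_4 = 1.70 × 1.88 × 3.1 = 9.908 ft³/s
w_5 = (42.1 − 34.4)/2 = 3.85 ft; q_5 = 1.39 × 1.45 × 3.85 = 7.760 ft³/s
w_6 = (46.0 − 37.4)/2 = 4.3 ft; q_6 = 1.11 × 0.89 × 4.3 = 4.248 ft³/s
w_7 = (46.0 − 42.1)/2 = 1.95 ft; q_7 = 0.91 × 0.58 × 1.95 = 1.029 ft³/s
Q = Σ qᵢ = 64.80 ft³/s

64.8 ft³/s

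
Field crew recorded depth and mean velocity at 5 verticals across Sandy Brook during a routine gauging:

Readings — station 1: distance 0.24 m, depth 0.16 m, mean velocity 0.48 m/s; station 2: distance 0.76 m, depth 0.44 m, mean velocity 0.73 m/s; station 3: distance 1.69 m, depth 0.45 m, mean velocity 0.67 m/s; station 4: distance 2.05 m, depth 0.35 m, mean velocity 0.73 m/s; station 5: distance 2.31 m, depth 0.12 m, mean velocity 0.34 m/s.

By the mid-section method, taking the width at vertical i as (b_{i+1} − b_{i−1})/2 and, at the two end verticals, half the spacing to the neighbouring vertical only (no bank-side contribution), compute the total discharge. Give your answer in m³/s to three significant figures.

w_1 = (0.76 − 0.24)/2 = 0.26 m; q_1 = 0.48 × 0.16 × 0.26 = 0.01997 m³/s
w_2 = (1.69 − 0.24)/2 = 0.725 m; q_2 = 0.73 × 0.44 × 0.725 = 0.2329 m³/s
w_3 = (2.05 − 0.76)/2 = 0.645 m; q_3 = 0.67 × 0.45 × 0.645 = 0.1945 m³/s
w_4 = (2.31 − 1.69)/2 = 0.31 m; q_4 = 0.73 × 0.35 × 0.31 = 0.07921 m³/s
w_5 = (2.31 − 2.05)/2 = 0.13 m; q_5 = 0.34 × 0.12 × 0.13 = 0.005304 m³/s
Q = Σ qᵢ = 0.5318 m³/s

0.532 m³/s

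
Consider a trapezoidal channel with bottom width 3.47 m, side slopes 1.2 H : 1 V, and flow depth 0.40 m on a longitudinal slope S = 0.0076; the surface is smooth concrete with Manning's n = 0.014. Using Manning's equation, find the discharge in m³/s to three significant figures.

A = (b + z·y)·y = (3.47 + 1.2×0.40)×0.40 = 1.580 m²
P = b + 2y√(1+z²) = 3.47 + 2×0.40×√(1+1.2²) = 4.720 m
R = A/P = 1.580/4.720 = 0.3348 m
Q = (1/n)·A·R^(2/3)·S^(1/2) = (1/0.014) × 1.580 × 0.3348^(2/3) × 0.0076^(1/2) = 4.744 m³/s

4.74 m³/s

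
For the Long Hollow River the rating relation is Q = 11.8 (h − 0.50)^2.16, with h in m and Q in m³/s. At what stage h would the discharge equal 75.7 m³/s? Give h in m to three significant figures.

2.86 m

h − h₀ = (Q/C)^(1/b) = (75.7/11.8)^(1/2.16) = 2.364 m
h = 0.50 + 2.364 = 2.864 m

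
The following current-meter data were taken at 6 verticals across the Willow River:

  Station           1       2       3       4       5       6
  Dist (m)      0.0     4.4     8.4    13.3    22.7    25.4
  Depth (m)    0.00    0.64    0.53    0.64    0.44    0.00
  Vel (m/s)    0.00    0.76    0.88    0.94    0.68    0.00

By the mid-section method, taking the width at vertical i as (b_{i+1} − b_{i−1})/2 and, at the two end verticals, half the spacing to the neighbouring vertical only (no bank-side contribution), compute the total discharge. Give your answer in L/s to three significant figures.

10200 L/s

w_2 = (8.4 − 0.0)/2 = 4.2 m; q_2 = 0.76 × 0.64 × 4.2 = 2.043 m³/s
w_3 = (13.3 − 4.4)/2 = 4.45 m; q_3 = 0.88 × 0.53 × 4.45 = 2.075 m³/s
w_4 = (22.7 − 8.4)/2 = 7.15 m; q_4 = 0.94 × 0.64 × 7.15 = 4.301 m³/s
w_5 = (25.4 − 13.3)/2 = 6.05 m; q_5 = 0.68 × 0.44 × 6.05 = 1.810 m³/s
Stations 1, 6 contribute zero (depth or velocity is 0).
Q = Σ qᵢ = 10.23 m³/s
= 10.23 × 1000 = 10230 L/s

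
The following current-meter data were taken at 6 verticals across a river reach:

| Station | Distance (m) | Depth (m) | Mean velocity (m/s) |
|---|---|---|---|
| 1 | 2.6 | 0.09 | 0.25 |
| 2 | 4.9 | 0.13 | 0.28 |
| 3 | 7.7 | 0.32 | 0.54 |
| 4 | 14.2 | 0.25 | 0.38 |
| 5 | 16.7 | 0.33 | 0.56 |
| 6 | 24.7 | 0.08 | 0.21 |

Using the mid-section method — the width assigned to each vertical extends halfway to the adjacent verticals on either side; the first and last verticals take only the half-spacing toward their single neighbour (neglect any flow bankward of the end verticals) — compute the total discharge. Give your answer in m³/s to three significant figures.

2.39 m³/s

w_1 = (4.9 − 2.6)/2 = 1.15 m; q_1 = 0.25 × 0.09 × 1.15 = 0.02588 m³/s
w_2 = (7.7 − 2.6)/2 = 2.55 m; q_2 = 0.28 × 0.13 × 2.55 = 0.09282 m³/s
w_3 = (14.2 − 4.9)/2 = 4.65 m; q_3 = 0.54 × 0.32 × 4.65 = 0.8035 m³/s
w_4 = (16.7 − 7.7)/2 = 4.5 m; q_4 = 0.38 × 0.25 × 4.5 = 0.4275 m³/s
w_5 = (24.7 − 14.2)/2 = 5.25 m; q_5 = 0.56 × 0.33 × 5.25 = 0.9702 m³/s
w_6 = (24.7 − 16.7)/2 = 4 m; q_6 = 0.21 × 0.08 × 4 = 0.06720 m³/s
Q = Σ qᵢ = 2.387 m³/s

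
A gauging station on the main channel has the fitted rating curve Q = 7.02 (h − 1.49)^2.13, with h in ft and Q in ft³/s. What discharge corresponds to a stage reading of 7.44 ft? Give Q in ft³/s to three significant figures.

313 ft³/s

Q = 7.02 × (7.44 − 1.49)^2.13 = 7.02 × 5.95^2.13 = 313.4 ft³/s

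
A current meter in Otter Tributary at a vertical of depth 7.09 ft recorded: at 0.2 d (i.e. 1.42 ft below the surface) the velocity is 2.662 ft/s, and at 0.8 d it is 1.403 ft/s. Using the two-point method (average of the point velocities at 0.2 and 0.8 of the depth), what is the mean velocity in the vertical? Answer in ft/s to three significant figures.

2.03 ft/s

v̄ = (2.662 + 1.403) / 2 = 2.033 ft/s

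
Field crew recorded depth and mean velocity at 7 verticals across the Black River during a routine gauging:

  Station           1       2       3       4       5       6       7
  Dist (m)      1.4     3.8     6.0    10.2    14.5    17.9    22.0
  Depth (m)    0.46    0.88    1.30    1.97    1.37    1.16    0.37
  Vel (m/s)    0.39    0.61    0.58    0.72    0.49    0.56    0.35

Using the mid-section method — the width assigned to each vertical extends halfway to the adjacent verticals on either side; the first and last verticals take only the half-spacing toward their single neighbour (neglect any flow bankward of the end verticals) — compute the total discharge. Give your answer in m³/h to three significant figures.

54600 m³/h

w_1 = (3.8 − 1.4)/2 = 1.2 m; q_1 = 0.39 × 0.46 × 1.2 = 0.2153 m³/s
w_2 = (6.0 − 1.4)/2 = 2.3 m; q_2 = 0.61 × 0.88 × 2.3 = 1.235 m³/s
w_3 = (10.2 − 3.8)/2 = 3.2 m; q_3 = 0.58 × 1.30 × 3.2 = 2.413 m³/s
w_4 = (14.5 − 6.0)/2 = 4.25 m; q_4 = 0.72 × 1.97 × 4.25 = 6.028 m³/s
w_5 = (17.9 − 10.2)/2 = 3.85 m; q_5 = 0.49 × 1.37 × 3.85 = 2.585 m³/s
w_6 = (22.0 − 14.5)/2 = 3.75 m; q_6 = 0.56 × 1.16 × 3.75 = 2.436 m³/s
w_7 = (22.0 − 17.9)/2 = 2.05 m; q_7 = 0.35 × 0.37 × 2.05 = 0.2655 m³/s
Q = Σ qᵢ = 15.18 m³/s
= 15.18 × 3600 = 54640 m³/h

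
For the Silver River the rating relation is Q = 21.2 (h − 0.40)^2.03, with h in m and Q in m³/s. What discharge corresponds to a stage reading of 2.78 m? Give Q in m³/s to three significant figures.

123 m³/s

Q = 21.2 × (2.78 − 0.40)^2.03 = 21.2 × 2.38^2.03 = 123.3 m³/s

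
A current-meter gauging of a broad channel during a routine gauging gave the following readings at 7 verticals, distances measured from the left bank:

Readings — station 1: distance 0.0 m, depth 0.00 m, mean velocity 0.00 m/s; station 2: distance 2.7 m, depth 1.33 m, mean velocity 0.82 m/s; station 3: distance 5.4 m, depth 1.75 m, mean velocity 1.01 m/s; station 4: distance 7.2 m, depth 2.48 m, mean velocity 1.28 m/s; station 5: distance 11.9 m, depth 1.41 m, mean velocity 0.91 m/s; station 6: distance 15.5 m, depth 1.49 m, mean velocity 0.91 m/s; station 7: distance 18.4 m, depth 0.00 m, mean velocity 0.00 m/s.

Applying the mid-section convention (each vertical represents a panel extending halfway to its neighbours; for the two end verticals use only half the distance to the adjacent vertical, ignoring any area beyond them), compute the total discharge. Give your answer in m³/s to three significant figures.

w_2 = (5.4 − 0.0)/2 = 2.7 m; q_2 = 0.82 × 1.33 × 2.7 = 2.945 m³/s
w_3 = (7.2 − 2.7)/2 = 2.25 m; q_3 = 1.01 × 1.75 × 2.25 = 3.977 m³/s
w_4 = (11.9 − 5.4)/2 = 3.25 m; q_4 = 1.28 × 2.48 × 3.25 = 10.32 m³/s
w_5 = (15.5 − 7.2)/2 = 4.15 m; q_5 = 0.91 × 1.41 × 4.15 = 5.325 m³/s
w_6 = (18.4 − 11.9)/2 = 3.25 m; q_6 = 0.91 × 1.49 × 3.25 = 4.407 m³/s
Stations 1, 7 contribute zero (depth or velocity is 0).
Q = Σ qᵢ = 26.97 m³/s

27.0 m³/s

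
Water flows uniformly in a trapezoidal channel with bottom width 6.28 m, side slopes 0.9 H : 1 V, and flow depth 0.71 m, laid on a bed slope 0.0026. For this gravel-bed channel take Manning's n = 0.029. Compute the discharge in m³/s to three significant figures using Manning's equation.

6.14 m³/s

A = (b + z·y)·y = (6.28 + 0.9×0.71)×0.71 = 4.912 m²
P = b + 2y√(1+z²) = 6.28 + 2×0.71×√(1+0.9²) = 8.190 m
R = A/P = 4.912/8.190 = 0.5998 m
Q = (1/n)·A·R^(2/3)·S^(1/2) = (1/0.029) × 4.912 × 0.5998^(2/3) × 0.0026^(1/2) = 6.143 m³/s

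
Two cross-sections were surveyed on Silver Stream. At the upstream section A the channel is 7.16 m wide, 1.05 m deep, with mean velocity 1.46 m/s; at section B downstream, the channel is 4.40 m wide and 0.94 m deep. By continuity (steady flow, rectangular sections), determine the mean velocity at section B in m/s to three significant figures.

2.65 m/s

Q = A₁V₁ = (7.16×1.05) × 1.46 = 10.98 m³/s
A₂ = 4.40 × 0.94 = 4.136 m²
V₂ = Q/A₂ = 10.98/4.136 = 2.654 m/s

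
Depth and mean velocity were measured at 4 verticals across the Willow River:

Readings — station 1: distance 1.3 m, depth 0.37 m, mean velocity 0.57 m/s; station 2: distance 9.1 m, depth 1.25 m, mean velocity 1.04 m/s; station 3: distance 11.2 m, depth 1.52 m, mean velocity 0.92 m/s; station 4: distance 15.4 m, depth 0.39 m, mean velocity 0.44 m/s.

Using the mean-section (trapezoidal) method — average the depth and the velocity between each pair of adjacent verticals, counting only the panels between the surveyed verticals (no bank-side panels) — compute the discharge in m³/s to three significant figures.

10.7 m³/s

Panel 1-2: Δb = 7.8 m, d̄ = (0.37+1.25)/2 = 0.81, v̄ = (0.57+1.04)/2 = 0.805 → q = 7.8×0.81×0.805 = 5.086 m³/s
Panel 2-3: Δb = 2.1 m, d̄ = (1.25+1.52)/2 = 1.385, v̄ = (1.04+0.92)/2 = 0.98 → q = 2.1×1.385×0.98 = 2.850 m³/s
Panel 3-4: Δb = 4.2 m, d̄ = (1.52+0.39)/2 = 0.955, v̄ = (0.92+0.44)/2 = 0.68 → q = 4.2×0.955×0.68 = 2.727 m³/s
Q = Σ q = 10.66 m³/s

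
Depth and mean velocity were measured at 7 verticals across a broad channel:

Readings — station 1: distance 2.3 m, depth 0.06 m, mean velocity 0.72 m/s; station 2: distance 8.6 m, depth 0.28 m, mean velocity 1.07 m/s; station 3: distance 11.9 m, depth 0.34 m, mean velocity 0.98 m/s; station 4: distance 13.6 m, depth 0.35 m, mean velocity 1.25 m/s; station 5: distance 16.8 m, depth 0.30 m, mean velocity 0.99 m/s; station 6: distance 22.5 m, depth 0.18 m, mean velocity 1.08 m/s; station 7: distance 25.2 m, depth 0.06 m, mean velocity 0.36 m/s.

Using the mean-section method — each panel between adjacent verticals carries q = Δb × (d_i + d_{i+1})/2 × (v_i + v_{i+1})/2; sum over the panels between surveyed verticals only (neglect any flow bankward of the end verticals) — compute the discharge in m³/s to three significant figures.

Panel 1-2: Δb = 6.3 m, d̄ = (0.06+0.28)/2 = 0.17, v̄ = (0.72+1.07)/2 = 0.895 → q = 6.3×0.17×0.895 = 0.9585 m³/s
Panel 2-3: Δb = 3.3 m, d̄ = (0.28+0.34)/2 = 0.31, v̄ = (1.07+0.98)/2 = 1.025 → q = 3.3×0.31×1.025 = 1.049 m³/s
Panel 3-4: Δb = 1.7 m, d̄ = (0.34+0.35)/2 = 0.345, v̄ = (0.98+1.25)/2 = 1.115 → q = 1.7×0.345×1.115 = 0.6539 m³/s
Panel 4-5: Δb = 3.2 m, d̄ = (0.35+0.30)/2 = 0.325, v̄ = (1.25+0.99)/2 = 1.12 → q = 3.2×0.325×1.12 = 1.165 m³/s
Panel 5-6: Δb = 5.7 m, d̄ = (0.30+0.18)/2 = 0.24, v̄ = (0.99+1.08)/2 = 1.035 → q = 5.7×0.24×1.035 = 1.416 m³/s
Panel 6-7: Δb = 2.7 m, d̄ = (0.18+0.06)/2 = 0.12, v̄ = (1.08+0.36)/2 = 0.72 → q = 2.7×0.12×0.72 = 0.2333 m³/s
Q = Σ q = 5.475 m³/s

5.48 m³/s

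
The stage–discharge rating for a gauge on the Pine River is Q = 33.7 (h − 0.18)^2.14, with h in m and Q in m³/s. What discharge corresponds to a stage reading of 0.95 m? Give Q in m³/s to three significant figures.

Q = 33.7 × (0.95 − 0.18)^2.14 = 33.7 × 0.77^2.14 = 19.26 m³/s

19.3 m³/s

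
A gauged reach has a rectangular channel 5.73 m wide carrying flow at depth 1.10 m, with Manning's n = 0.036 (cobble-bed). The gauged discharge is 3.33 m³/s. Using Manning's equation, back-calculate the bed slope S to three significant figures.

0.000491

A = b·y = 5.73 × 1.10 = 6.303 m²
P = b + 2y = 5.73 + 2×1.10 = 7.930 m
R = A/P = 6.303/7.930 = 0.7948 m
S = (Q·n / (1·A·R^(2/3)))² = (3.33×0.036 / (1×6.303×0.8581))² = 0.0004913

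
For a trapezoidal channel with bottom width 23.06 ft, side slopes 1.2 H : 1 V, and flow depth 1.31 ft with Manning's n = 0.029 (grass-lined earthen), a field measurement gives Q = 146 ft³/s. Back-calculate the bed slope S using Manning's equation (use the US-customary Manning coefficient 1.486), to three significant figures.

0.00619

A = (b + z·y)·y = (23.06 + 1.2×1.31)×1.31 = 32.27 ft²
P = b + 2y√(1+z²) = 23.06 + 2×1.31×√(1+1.2²) = 27.15 ft
R = A/P = 32.27/27.15 = 1.188 ft
S = (Q·n / (1.486·A·R^(2/3)))² = (146×0.029 / (1.486×32.27×1.122))² = 0.006194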